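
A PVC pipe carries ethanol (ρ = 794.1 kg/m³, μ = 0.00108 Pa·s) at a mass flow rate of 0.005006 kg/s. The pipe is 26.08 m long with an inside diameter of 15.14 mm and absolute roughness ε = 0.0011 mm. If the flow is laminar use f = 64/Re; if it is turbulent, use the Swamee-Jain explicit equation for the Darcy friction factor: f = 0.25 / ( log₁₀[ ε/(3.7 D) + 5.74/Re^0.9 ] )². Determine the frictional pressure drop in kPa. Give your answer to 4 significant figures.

ΔP ≈ 0.1377 kPa

A = πD²/4 = π(0.01514)²/4 = 0.00018 m²; mean velocity V = ṁ/(ρA) = 0.005006/(794.1 · 0.00018) = 0.03502 m/s.
Reynolds number Re = ρVD/μ = 794.1 · 0.03502 · 0.01514 / 0.00108 = 389.8.
Re < 2300 → laminar flow, so f = 64/Re = 64/389.8 = 0.1642 (the turbulent correlation is not needed).
Darcy-Weisbach: ΔP = f(L/D)(ρV²/2) = 0.1642·(26.08/0.01514)·(794.1·0.03502²/2) = 0.1642·1723·0.4868 = 137.7 Pa.
ΔP = 137.7 Pa = 0.1377 kPa.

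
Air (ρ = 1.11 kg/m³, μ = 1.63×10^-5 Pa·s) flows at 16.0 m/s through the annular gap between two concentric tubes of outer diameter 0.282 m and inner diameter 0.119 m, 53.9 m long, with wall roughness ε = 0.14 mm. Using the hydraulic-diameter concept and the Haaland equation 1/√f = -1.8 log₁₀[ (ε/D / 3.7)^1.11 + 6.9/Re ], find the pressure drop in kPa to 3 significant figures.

Hydraulic diameter D_h = 4A/P = D_o - D_i = 0.282 - 0.119 = 0.163 m.
Re = ρVD_h/μ = 1.11·16·0.163/1.63e-05 = 1.776e+05.
ε/D_h = 0.00014/0.163 = 0.000859; Haaland gives 1/√f = -1.8 log₁₀[9.25e-05+3.89e-05] = 6.987, so f = 0.02048.
ΔP = f(L/D_h)(ρV²/2) = 0.02048·53.9/0.163·142.1 = 962.4 Pa.
ΔP = 0.962 kPa.

ΔP ≈ 0.962 kPa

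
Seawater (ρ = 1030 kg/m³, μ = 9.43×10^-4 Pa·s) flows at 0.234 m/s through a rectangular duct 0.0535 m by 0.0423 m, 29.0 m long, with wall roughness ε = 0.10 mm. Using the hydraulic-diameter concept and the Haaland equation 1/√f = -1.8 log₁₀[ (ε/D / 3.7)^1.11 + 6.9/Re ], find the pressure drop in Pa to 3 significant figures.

Hydraulic diameter D_h = 4A/P = 4·(0.0535·0.0423)/(2·(0.0535+0.0423)) = 0.009052/0.1916 = 0.04725 m.
Re = ρVD_h/μ = 1030·0.234·0.04725/0.000943 = 1.208e+04.
ε/D_h = 0.0001/0.04725 = 0.00212; Haaland gives 1/√f = -1.8 log₁₀[0.000252+0.000571] = 5.552, so f = 0.03244.
ΔP = f(L/D_h)(ρV²/2) = 0.03244·29/0.04725·28.2 = 561.5 Pa.

ΔP ≈ 561 Pa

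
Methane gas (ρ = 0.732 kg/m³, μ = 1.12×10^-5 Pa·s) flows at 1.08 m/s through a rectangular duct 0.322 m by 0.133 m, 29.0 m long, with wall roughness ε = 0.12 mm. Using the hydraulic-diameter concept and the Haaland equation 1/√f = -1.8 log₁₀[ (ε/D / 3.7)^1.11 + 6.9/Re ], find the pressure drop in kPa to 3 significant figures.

Hydraulic diameter D_h = 4A/P = 4·(0.322·0.133)/(2·(0.322+0.133)) = 0.1713/0.91 = 0.1882 m.
Re = ρVD_h/μ = 0.732·1.08·0.1882/1.12e-05 = 1.329e+04.
ε/D_h = 0.00012/0.1882 = 0.000637; Haaland gives 1/√f = -1.8 log₁₀[6.64e-05+0.000519] = 5.818, so f = 0.02954.
ΔP = f(L/D_h)(ρV²/2) = 0.02954·29/0.1882·0.4269 = 1.943 Pa.
ΔP = 0.00194 kPa.

ΔP ≈ 0.00194 kPa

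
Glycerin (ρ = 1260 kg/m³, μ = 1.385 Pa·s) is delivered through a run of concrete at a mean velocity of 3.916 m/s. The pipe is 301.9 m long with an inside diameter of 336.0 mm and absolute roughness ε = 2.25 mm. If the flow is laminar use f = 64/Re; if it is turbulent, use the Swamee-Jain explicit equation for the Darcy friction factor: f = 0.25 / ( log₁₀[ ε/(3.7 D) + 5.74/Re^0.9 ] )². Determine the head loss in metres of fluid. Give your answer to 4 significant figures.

h_f ≈ 37.55 m

Reynolds number Re = ρVD/μ = 1260 · 3.916 · 0.336 / 1.39 = 1197.
Re < 2300 → laminar flow, so f = 64/Re = 64/1197 = 0.05347 (the turbulent correlation is not needed).
Darcy-Weisbach: ΔP = f(L/D)(ρV²/2) = 0.05347·(301.9/0.336)·(1260·3.916²/2) = 0.05347·898.5·9661 = 4.641e+05 Pa.
Head loss h_f = ΔP/(ρg) = 4.641e+05/(1260·9.81) = 37.55 m.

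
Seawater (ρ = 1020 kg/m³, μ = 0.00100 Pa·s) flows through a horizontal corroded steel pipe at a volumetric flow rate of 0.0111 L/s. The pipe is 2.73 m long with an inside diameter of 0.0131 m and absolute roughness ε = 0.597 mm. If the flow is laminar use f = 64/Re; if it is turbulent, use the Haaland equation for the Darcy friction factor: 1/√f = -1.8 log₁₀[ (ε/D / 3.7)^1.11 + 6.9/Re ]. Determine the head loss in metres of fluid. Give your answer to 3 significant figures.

Q = 0.0111 L/s = 0.0111/1000 = 1.11e-05 m³/s.
Cross-sectional area A = πD²/4 = π(0.0131)²/4 = 0.0001348 m²; mean velocity V = Q/A = 1.11e-05/0.0001348 = 0.08236 m/s.
Reynolds number Re = ρVD/μ = 1020 · 0.08236 · 0.0131 / 0.001 = 1100.
Re < 2300 → laminar flow, so f = 64/Re = 64/1100 = 0.05816 (the turbulent correlation is not needed).
Darcy-Weisbach: ΔP = f(L/D)(ρV²/2) = 0.05816·(2.73/0.0131)·(1020·0.08236²/2) = 0.05816·208.4·3.459 = 41.92 Pa.
Head loss h_f = ΔP/(ρg) = 41.92/(1020·9.81) = 0.00419 m.

h_f ≈ 0.00419 m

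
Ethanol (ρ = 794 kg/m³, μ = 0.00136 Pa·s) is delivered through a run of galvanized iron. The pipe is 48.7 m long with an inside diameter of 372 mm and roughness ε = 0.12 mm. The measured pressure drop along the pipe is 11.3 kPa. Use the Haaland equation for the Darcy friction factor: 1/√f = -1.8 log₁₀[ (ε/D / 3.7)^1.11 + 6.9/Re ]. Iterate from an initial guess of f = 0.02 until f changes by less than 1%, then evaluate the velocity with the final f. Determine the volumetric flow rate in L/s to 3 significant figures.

Q ≈ 401 L/s

Rearranging Darcy-Weisbach: V = √(2·ΔP·D/(f·L·ρ)). With ε/D = 0.00012/0.372 = 0.000323, iterate starting from f = 0.02:
  f = 0.02 → V = √(2·1.13e+04·0.372/(0.02·48.7·794)) = 3.297 m/s; Re = ρVD/μ = 7.161e+05; f → 0.01602
  f = 0.01602 → V = 3.684 m/s; Re = 8.001e+05; f → 0.01594
Converged (Δf/f < 1%). With the final f = 0.01594: V = √(2·1.13e+04·0.372/(0.01594·48.7·794)) = 3.693 m/s.
Q = V·A = 3.693·(π/4·0.372²) = 0.4014 m³/s = 401 L/s.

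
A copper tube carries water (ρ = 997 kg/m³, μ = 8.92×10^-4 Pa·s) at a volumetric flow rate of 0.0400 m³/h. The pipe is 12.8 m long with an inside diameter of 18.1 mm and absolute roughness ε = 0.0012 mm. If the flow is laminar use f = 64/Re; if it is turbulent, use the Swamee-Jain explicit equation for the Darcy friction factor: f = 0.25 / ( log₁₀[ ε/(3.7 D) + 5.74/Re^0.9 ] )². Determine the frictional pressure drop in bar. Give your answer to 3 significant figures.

Q = 0.0400 m³/h = 0.0400/3600 = 1.111e-05 m³/s.
Cross-sectional area A = πD²/4 = π(0.0181)²/4 = 0.0002573 m²; mean velocity V = Q/A = 1.111e-05/0.0002573 = 0.04318 m/s.
Reynolds number Re = ρVD/μ = 997 · 0.04318 · 0.0181 / 0.000892 = 873.6.
Re < 2300 → laminar flow, so f = 64/Re = 64/873.6 = 0.07326 (the turbulent correlation is not needed).
Darcy-Weisbach: ΔP = f(L/D)(ρV²/2) = 0.07326·(12.8/0.0181)·(997·0.04318²/2) = 0.07326·707.2·0.9296 = 48.16 Pa.
ΔP = 48.16 Pa = 4.82×10^-4 bar.

ΔP ≈ 4.82×10^-4 bar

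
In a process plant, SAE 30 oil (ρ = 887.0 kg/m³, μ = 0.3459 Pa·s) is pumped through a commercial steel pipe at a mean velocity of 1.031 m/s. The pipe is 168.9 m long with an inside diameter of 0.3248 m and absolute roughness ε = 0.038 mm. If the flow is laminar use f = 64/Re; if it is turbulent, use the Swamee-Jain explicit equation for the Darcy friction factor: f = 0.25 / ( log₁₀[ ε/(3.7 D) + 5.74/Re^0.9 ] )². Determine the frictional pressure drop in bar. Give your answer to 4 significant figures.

ΔP ≈ 0.1827 bar

Reynolds number Re = ρVD/μ = 887 · 1.031 · 0.3248 / 0.346 = 858.7.
Re < 2300 → laminar flow, so f = 64/Re = 64/858.7 = 0.07453 (the turbulent correlation is not needed).
Darcy-Weisbach: ΔP = f(L/D)(ρV²/2) = 0.07453·(168.9/0.3248)·(887·1.031²/2) = 0.07453·520·471.4 = 1.827e+04 Pa.
ΔP = 1.827e+04 Pa = 0.1827 bar.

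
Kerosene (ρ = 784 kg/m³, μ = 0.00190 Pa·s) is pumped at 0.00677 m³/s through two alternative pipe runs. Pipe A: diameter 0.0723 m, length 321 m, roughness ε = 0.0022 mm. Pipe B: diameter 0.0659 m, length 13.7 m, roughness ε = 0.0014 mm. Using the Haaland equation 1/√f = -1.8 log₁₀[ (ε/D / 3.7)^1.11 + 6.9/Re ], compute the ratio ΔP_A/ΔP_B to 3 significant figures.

Pipe A: V = Q/A = 0.00677/0.004106 = 1.649 m/s; Re = 4.92e+04; ε/D = 3.04e-05; Haaland → f = 0.02086; ΔP_A = f(L/D)(ρV²/2) = 9.874e+04 Pa.
Pipe B: V = Q/A = 0.00677/0.003411 = 1.985 m/s; Re = 5.397e+04; ε/D = 2.12e-05; Haaland → f = 0.02042; ΔP_B = f(L/D)(ρV²/2) = 6554 Pa.
ΔP_A/ΔP_B = 9.874e+04/6554 = 15.1.

ΔP_A/ΔP_B ≈ 15.1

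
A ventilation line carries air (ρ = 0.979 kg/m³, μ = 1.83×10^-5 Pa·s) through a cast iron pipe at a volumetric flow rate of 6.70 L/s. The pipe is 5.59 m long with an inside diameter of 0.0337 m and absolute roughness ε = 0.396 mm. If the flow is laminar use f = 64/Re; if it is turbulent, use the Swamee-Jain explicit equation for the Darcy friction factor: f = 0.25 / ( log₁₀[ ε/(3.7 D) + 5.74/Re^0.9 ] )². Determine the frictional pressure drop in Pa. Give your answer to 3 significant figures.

Q = 6.70 L/s = 6.70/1000 = 0.0067 m³/s.
Cross-sectional area A = πD²/4 = π(0.0337)²/4 = 0.000892 m²; mean velocity V = Q/A = 0.0067/0.000892 = 7.511 m/s.
Reynolds number Re = ρVD/μ = 0.979 · 7.511 · 0.0337 / 1.83e-05 = 1.354e+04.
Re > 4000 → turbulent. Relative roughness ε/D = 0.000396/0.0337 = 0.0118. Swamee-Jain: f = 0.25/(log₁₀[0.0118/3.7 + 5.74/1.354e+04^0.9])² = 0.25/(log₁₀[0.00318 + 0.0011])² = 0.25/(-2.369)² = 0.04454.
Darcy-Weisbach: ΔP = f(L/D)(ρV²/2) = 0.04454·(5.59/0.0337)·(0.979·7.511²/2) = 0.04454·165.9·27.62 = 204 Pa.

ΔP ≈ 204 Pa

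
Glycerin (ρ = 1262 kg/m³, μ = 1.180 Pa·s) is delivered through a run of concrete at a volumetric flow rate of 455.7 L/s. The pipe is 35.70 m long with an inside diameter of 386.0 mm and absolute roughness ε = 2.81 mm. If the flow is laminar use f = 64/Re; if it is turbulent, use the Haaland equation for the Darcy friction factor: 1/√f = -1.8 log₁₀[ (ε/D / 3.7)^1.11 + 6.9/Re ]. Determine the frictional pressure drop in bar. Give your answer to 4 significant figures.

Q = 455.7 L/s = 455.7/1000 = 0.4557 m³/s.
Cross-sectional area A = πD²/4 = π(0.386)²/4 = 0.117 m²; mean velocity V = Q/A = 0.4557/0.117 = 3.894 m/s.
Reynolds number Re = ρVD/μ = 1262 · 3.894 · 0.386 / 1.18 = 1608.
Re < 2300 → laminar flow, so f = 64/Re = 64/1608 = 0.03981 (the turbulent correlation is not needed).
Darcy-Weisbach: ΔP = f(L/D)(ρV²/2) = 0.03981·(35.7/0.386)·(1262·3.894²/2) = 0.03981·92.49·9569 = 3.523e+04 Pa.
ΔP = 3.523e+04 Pa = 0.3523 bar.

ΔP ≈ 0.3523 bar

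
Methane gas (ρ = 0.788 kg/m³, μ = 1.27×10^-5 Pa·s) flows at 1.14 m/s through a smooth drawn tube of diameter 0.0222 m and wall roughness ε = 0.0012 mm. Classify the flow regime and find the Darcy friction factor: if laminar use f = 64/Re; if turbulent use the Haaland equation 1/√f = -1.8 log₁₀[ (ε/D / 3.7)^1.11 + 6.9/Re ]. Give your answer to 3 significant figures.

Re = ρVD/μ = 0.788·1.14·0.0222/1.27e-05 = 1570.
Re < 2300 → laminar, so f = 64/Re = 0.04076 (roughness is irrelevant in laminar flow).

f ≈ 0.0408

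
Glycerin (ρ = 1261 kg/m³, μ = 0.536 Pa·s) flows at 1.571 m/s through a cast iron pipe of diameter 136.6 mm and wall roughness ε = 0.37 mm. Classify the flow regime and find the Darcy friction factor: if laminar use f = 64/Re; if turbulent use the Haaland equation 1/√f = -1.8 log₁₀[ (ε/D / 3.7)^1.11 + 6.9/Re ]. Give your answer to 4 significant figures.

f ≈ 0.1268

Re = ρVD/μ = 1261·1.571·0.1366/0.536 = 504.9.
Re < 2300 → laminar, so f = 64/Re = 0.1268 (roughness is irrelevant in laminar flow).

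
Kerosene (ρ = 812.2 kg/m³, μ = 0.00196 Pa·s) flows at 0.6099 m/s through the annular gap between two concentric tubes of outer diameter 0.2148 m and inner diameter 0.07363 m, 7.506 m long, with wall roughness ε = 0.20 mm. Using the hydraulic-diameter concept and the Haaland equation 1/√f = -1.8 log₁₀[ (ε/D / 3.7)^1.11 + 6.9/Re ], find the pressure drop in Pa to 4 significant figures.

Hydraulic diameter D_h = 4A/P = D_o - D_i = 0.2148 - 0.07363 = 0.1412 m.
Re = ρVD_h/μ = 812.2·0.6099·0.1412/0.00196 = 3.568e+04.
ε/D_h = 0.0002/0.1412 = 0.00142; Haaland gives 1/√f = -1.8 log₁₀[0.000161+0.000193] = 6.211, so f = 0.02593.
ΔP = f(L/D_h)(ρV²/2) = 0.02593·7.506/0.1412·151.1 = 208.2 Pa.

ΔP ≈ 208.2 Pa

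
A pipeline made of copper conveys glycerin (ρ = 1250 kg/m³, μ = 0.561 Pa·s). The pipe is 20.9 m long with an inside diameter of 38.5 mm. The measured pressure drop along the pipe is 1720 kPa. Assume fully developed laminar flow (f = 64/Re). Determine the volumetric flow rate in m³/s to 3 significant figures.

For laminar flow, f = 64/Re with Re = ρVD/μ, so Darcy-Weisbach reduces to ΔP = 32μLV/D². Solving for V: V = ΔP·D²/(32μL) = 1.72e+06·(0.0385)²/(32·0.561·20.9) = 6.795 m/s.
Check: Re = ρVD/μ = 1250·6.795·0.0385/0.561 = 582.9 < 2300, so the laminar assumption holds.
Q = V·A = 6.795·(π/4·0.0385²) = 0.00791 m³/s = 0.00791 m³/s.

Q ≈ 0.00791 m³/s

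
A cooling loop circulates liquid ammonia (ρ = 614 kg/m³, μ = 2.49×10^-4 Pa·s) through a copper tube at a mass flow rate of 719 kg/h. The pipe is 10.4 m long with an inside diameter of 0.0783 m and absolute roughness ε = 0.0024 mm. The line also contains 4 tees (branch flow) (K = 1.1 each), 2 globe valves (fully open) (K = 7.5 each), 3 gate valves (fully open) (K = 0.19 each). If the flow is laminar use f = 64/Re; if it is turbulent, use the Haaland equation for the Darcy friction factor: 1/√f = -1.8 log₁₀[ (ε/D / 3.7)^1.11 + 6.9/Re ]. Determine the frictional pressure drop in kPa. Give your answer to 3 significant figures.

ṁ = 719 kg/h = 719/3600 = 0.1997 kg/s.
A = πD²/4 = π(0.0783)²/4 = 0.004815 m²; mean velocity V = ṁ/(ρA) = 0.1997/(614 · 0.004815) = 0.06755 m/s.
Reynolds number Re = ρVD/μ = 614 · 0.06755 · 0.0783 / 0.000249 = 1.304e+04.
Re > 4000 → turbulent. Relative roughness ε/D = 2.4e-06/0.0783 = 3.07e-05. Haaland: 1/√f = -1.8 log₁₀[(3.07e-05/3.7)^1.11 + 6.9/1.304e+04] = -1.8 log₁₀[2.29e-06 + 0.000529] = 5.894, so f = 0.02878.
Total minor-loss coefficient ΣK = 4·1.1 + 2·7.5 + 3·0.19 = 20.
ΔP = [f·L/D + ΣK]·(ρV²/2) = [0.02878·10.4/0.0783 + 20]·(614·0.06755²/2) = [3.823 + 20]·1.401 = 33.33 Pa.
ΔP = 33.33 Pa = 0.0333 kPa.

ΔP ≈ 0.0333 kPa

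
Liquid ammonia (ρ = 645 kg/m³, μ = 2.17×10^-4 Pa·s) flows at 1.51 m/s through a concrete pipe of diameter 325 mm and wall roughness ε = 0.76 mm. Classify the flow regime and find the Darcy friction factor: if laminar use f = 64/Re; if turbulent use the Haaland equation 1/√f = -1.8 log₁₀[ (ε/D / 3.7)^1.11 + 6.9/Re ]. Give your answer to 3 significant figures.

f ≈ 0.0246

Re = ρVD/μ = 645·1.51·0.325/0.000217 = 1.459e+06.
Re > 4000 → turbulent. ε/D = 0.00076/0.325 = 0.00234; Haaland: 1/√f = -1.8 log₁₀[0.000281 + 4.73e-06] = 6.379, so f = 0.02457.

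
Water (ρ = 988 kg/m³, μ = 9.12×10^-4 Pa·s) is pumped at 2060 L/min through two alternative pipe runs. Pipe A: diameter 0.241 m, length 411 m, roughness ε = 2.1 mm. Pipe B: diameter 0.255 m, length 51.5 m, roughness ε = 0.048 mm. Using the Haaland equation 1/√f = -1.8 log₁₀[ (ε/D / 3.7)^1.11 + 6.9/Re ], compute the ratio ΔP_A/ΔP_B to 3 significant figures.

ΔP_A/ΔP_B ≈ 22.8

Pipe A: V = Q/A = 0.03433/0.04562 = 0.7526 m/s; Re = 1.965e+05; ε/D = 0.00871; Haaland → f = 0.03658; ΔP_A = f(L/D)(ρV²/2) = 1.746e+04 Pa.
Pipe B: V = Q/A = 0.03433/0.05107 = 0.6723 m/s; Re = 1.857e+05; ε/D = 0.000188; Haaland → f = 0.01697; ΔP_B = f(L/D)(ρV²/2) = 765 Pa.
ΔP_A/ΔP_B = 1.746e+04/765 = 22.8.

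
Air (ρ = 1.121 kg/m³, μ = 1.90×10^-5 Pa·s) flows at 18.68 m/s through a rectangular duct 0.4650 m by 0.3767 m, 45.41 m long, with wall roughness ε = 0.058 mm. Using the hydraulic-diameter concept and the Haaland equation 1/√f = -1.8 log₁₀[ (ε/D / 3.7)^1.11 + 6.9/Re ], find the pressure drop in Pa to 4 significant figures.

ΔP ≈ 316.2 Pa

Hydraulic diameter D_h = 4A/P = 4·(0.465·0.3767)/(2·(0.465+0.3767)) = 0.7007/1.683 = 0.4162 m.
Re = ρVD_h/μ = 1.121·18.68·0.4162/1.9e-05 = 4.587e+05.
ε/D_h = 5.8e-05/0.4162 = 0.000139; Haaland gives 1/√f = -1.8 log₁₀[1.23e-05+1.5e-05] = 8.214, so f = 0.01482.
ΔP = f(L/D_h)(ρV²/2) = 0.01482·45.41/0.4162·195.6 = 316.2 Pa.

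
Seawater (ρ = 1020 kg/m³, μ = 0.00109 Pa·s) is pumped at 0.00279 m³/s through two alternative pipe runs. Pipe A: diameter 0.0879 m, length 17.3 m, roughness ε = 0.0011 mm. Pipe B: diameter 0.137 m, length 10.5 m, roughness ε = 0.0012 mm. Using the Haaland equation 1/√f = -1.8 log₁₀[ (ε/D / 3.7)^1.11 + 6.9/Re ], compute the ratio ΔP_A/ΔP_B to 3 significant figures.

Pipe A: V = Q/A = 0.00279/0.006068 = 0.4598 m/s; Re = 3.782e+04; ε/D = 1.25e-05; Haaland → f = 0.0221; ΔP_A = f(L/D)(ρV²/2) = 469 Pa.
Pipe B: V = Q/A = 0.00279/0.01474 = 0.1893 m/s; Re = 2.426e+04; ε/D = 8.76e-06; Haaland → f = 0.02456; ΔP_B = f(L/D)(ρV²/2) = 34.38 Pa.
ΔP_A/ΔP_B = 469/34.38 = 13.6.

ΔP_A/ΔP_B ≈ 13.6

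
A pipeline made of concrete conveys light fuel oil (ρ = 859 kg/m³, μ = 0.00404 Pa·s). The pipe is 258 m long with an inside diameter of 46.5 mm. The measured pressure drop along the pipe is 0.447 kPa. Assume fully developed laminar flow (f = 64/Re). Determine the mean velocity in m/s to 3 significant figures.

V ≈ 0.0290 m/s

For laminar flow, f = 64/Re with Re = ρVD/μ, so Darcy-Weisbach reduces to ΔP = 32μLV/D². Solving for V: V = ΔP·D²/(32μL) = 447·(0.0465)²/(32·0.00404·258) = 0.02898 m/s.
Check: Re = ρVD/μ = 859·0.02898·0.0465/0.00404 = 286.5 < 2300, so the laminar assumption holds.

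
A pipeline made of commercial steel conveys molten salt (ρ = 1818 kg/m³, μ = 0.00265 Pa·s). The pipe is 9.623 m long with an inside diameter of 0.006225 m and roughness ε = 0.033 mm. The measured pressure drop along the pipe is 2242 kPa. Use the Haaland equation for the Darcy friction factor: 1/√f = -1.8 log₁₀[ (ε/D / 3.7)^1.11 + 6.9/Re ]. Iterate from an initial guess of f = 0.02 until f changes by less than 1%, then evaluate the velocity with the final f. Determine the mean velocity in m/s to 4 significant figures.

Rearranging Darcy-Weisbach: V = √(2·ΔP·D/(f·L·ρ)). With ε/D = 3.3e-05/0.006225 = 0.0053, iterate starting from f = 0.02:
  f = 0.02 → V = √(2·2.242e+06·0.006225/(0.02·9.623·1818)) = 8.932 m/s; Re = ρVD/μ = 3.814e+04; f → 0.03304
  f = 0.03304 → V = 6.949 m/s; Re = 2.968e+04; f → 0.03358
  f = 0.03358 → V = 6.893 m/s; Re = 2.944e+04; f → 0.0336
Converged (Δf/f < 1%). With the final f = 0.0336: V = √(2·2.242e+06·0.006225/(0.0336·9.623·1818)) = 6.891 m/s.

V ≈ 6.891 m/s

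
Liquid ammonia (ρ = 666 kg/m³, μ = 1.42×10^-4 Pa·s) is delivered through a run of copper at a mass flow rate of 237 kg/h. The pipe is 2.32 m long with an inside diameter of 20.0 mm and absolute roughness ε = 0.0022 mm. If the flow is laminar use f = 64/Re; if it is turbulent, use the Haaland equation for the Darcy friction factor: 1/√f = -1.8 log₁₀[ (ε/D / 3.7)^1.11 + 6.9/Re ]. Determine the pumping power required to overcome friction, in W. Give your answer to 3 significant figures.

ṁ = 237 kg/h = 237/3600 = 0.06583 kg/s.
A = πD²/4 = π(0.02)²/4 = 0.0003142 m²; mean velocity V = ṁ/(ρA) = 0.06583/(666 · 0.0003142) = 0.3146 m/s.
Reynolds number Re = ρVD/μ = 666 · 0.3146 · 0.02 / 0.000142 = 2.951e+04.
Re > 4000 → turbulent. Relative roughness ε/D = 2.2e-06/0.02 = 0.00011. Haaland: 1/√f = -1.8 log₁₀[(0.00011/3.7)^1.11 + 6.9/2.951e+04] = -1.8 log₁₀[9.45e-06 + 0.000234] = 6.505, so f = 0.02363.
Darcy-Weisbach: ΔP = f(L/D)(ρV²/2) = 0.02363·(2.32/0.02)·(666·0.3146²/2) = 0.02363·116·32.97 = 90.37 Pa.
Q = ṁ/ρ = 0.06583/666 = 9.885e-05 m³/s.
Pumping power P = QΔP = 9.885e-05·90.37 = 0.008933 W = 0.00893 W.

P ≈ 0.00893 W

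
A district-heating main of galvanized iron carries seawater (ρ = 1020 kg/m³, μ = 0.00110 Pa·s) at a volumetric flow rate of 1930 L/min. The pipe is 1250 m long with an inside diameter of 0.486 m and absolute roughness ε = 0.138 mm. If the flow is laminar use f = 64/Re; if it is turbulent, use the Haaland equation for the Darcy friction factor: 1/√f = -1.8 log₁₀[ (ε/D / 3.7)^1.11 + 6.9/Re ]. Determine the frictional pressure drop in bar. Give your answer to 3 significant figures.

Q = 1930 L/min = 1930/60000 = 0.03217 m³/s.
Cross-sectional area A = πD²/4 = π(0.486)²/4 = 0.1855 m²; mean velocity V = Q/A = 0.03217/0.1855 = 0.1734 m/s.
Reynolds number Re = ρVD/μ = 1020 · 0.1734 · 0.486 / 0.0011 = 7.814e+04.
Re > 4000 → turbulent. Relative roughness ε/D = 0.000138/0.486 = 0.000284. Haaland: 1/√f = -1.8 log₁₀[(0.000284/3.7)^1.11 + 6.9/7.814e+04] = -1.8 log₁₀[2.71e-05 + 8.83e-05] = 7.088, so f = 0.0199.
Darcy-Weisbach: ΔP = f(L/D)(ρV²/2) = 0.0199·(1250/0.486)·(1020·0.1734²/2) = 0.0199·2572·15.33 = 785 Pa.
ΔP = 785 Pa = 0.00785 bar.

ΔP ≈ 0.00785 bar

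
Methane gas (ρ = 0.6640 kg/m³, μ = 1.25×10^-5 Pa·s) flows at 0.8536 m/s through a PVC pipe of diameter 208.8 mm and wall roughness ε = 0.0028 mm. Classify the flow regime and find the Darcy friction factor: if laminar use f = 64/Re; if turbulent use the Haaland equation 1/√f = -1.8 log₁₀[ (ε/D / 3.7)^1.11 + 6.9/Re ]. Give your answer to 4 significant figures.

Re = ρVD/μ = 0.664·0.8536·0.2088/1.25e-05 = 9468.
Re > 4000 → turbulent. ε/D = 2.8e-06/0.2088 = 1.34e-05; Haaland: 1/√f = -1.8 log₁₀[9.14e-07 + 0.000729] = 5.646, so f = 0.03137.

f ≈ 0.03137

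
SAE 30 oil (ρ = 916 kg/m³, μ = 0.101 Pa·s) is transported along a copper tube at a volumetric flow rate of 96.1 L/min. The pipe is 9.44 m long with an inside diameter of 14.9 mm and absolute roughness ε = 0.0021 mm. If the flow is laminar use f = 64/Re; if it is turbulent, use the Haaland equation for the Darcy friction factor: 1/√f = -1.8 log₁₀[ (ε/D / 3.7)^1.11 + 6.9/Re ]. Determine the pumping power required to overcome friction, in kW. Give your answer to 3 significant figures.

Q = 96.1 L/min = 96.1/60000 = 0.001602 m³/s.
Cross-sectional area A = πD²/4 = π(0.0149)²/4 = 0.0001744 m²; mean velocity V = Q/A = 0.001602/0.0001744 = 9.186 m/s.
Reynolds number Re = ρVD/μ = 916 · 9.186 · 0.0149 / 0.101 = 1241.
Re < 2300 → laminar flow, so f = 64/Re = 64/1241 = 0.05156 (the turbulent correlation is not needed).
Darcy-Weisbach: ΔP = f(L/D)(ρV²/2) = 0.05156·(9.44/0.0149)·(916·9.186²/2) = 0.05156·633.6·3.864e+04 = 1.262e+06 Pa.
Pumping power P = QΔP = 0.001602·1.262e+06 = 2022 W = 2.02 kW.

P ≈ 2.02 kW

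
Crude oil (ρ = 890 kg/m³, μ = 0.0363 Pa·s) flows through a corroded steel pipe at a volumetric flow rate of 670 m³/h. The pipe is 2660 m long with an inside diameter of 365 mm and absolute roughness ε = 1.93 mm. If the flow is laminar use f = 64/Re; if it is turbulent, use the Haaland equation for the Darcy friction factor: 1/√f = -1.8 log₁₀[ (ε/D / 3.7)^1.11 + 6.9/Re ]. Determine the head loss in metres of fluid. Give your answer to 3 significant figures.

Q = 670 m³/h = 670/3600 = 0.1861 m³/s.
Cross-sectional area A = πD²/4 = π(0.365)²/4 = 0.1046 m²; mean velocity V = Q/A = 0.1861/0.1046 = 1.779 m/s.
Reynolds number Re = ρVD/μ = 890 · 1.779 · 0.365 / 0.0363 = 1.592e+04.
Re > 4000 → turbulent. Relative roughness ε/D = 0.00193/0.365 = 0.00529. Haaland: 1/√f = -1.8 log₁₀[(0.00529/3.7)^1.11 + 6.9/1.592e+04] = -1.8 log₁₀[0.000695 + 0.000433] = 5.305, so f = 0.03553.
Darcy-Weisbach: ΔP = f(L/D)(ρV²/2) = 0.03553·(2660/0.365)·(890·1.779²/2) = 0.03553·7288·1408 = 3.645e+05 Pa.
Head loss h_f = ΔP/(ρg) = 3.645e+05/(890·9.81) = 41.7 m.

h_f ≈ 41.7 m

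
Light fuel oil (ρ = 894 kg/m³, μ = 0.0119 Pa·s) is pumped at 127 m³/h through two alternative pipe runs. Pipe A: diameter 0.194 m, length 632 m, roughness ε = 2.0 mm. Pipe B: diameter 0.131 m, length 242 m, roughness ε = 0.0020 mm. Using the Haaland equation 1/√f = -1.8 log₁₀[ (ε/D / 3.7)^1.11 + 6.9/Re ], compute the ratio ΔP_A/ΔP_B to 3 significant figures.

ΔP_A/ΔP_B ≈ 0.626

Pipe A: V = Q/A = 0.03528/0.02956 = 1.193 m/s; Re = 1.739e+04; ε/D = 0.0103; Haaland → f = 0.04137; ΔP_A = f(L/D)(ρV²/2) = 8.58e+04 Pa.
Pipe B: V = Q/A = 0.03528/0.01348 = 2.617 m/s; Re = 2.576e+04; ε/D = 1.53e-05; Haaland → f = 0.02421; ΔP_B = f(L/D)(ρV²/2) = 1.37e+05 Pa.
ΔP_A/ΔP_B = 8.58e+04/1.37e+05 = 0.626.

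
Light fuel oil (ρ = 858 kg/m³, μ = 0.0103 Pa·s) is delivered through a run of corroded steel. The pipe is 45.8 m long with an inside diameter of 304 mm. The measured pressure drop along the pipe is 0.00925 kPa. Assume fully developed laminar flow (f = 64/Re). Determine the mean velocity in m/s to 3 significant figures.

V ≈ 0.0566 m/s

For laminar flow, f = 64/Re with Re = ρVD/μ, so Darcy-Weisbach reduces to ΔP = 32μLV/D². Solving for V: V = ΔP·D²/(32μL) = 9.25·(0.304)²/(32·0.0103·45.8) = 0.05663 m/s.
Check: Re = ρVD/μ = 858·0.05663·0.304/0.0103 = 1434 < 2300, so the laminar assumption holds.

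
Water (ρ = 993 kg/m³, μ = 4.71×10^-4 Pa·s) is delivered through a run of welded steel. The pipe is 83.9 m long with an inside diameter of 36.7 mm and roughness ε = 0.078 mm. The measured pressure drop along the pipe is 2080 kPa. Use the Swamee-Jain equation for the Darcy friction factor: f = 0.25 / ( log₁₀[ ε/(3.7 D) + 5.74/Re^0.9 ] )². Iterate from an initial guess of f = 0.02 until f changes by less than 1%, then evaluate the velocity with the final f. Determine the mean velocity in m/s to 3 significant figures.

V ≈ 8.71 m/s

Rearranging Darcy-Weisbach: V = √(2·ΔP·D/(f·L·ρ)). With ε/D = 7.8e-05/0.0367 = 0.00213, iterate starting from f = 0.02:
  f = 0.02 → V = √(2·2.08e+06·0.0367/(0.02·83.9·993)) = 9.572 m/s; Re = ρVD/μ = 7.406e+05; f → 0.02413
  f = 0.02413 → V = 8.714 m/s; Re = 6.743e+05; f → 0.02416
Converged (Δf/f < 1%). With the final f = 0.02416: V = √(2·2.08e+06·0.0367/(0.02416·83.9·993)) = 8.709 m/s.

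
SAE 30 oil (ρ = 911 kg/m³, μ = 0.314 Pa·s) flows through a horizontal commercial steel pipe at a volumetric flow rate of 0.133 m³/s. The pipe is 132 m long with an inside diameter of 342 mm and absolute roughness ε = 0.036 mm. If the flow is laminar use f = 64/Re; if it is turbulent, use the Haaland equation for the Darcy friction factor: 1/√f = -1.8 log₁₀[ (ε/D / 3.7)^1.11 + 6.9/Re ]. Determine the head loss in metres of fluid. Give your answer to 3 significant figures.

h_f ≈ 1.84 m

Cross-sectional area A = πD²/4 = π(0.342)²/4 = 0.09186 m²; mean velocity V = Q/A = 0.133/0.09186 = 1.448 m/s.
Reynolds number Re = ρVD/μ = 911 · 1.448 · 0.342 / 0.314 = 1437.
Re < 2300 → laminar flow, so f = 64/Re = 64/1437 = 0.04455 (the turbulent correlation is not needed).
Darcy-Weisbach: ΔP = f(L/D)(ρV²/2) = 0.04455·(132/0.342)·(911·1.448²/2) = 0.04455·386·954.8 = 1.642e+04 Pa.
Head loss h_f = ΔP/(ρg) = 1.642e+04/(911·9.81) = 1.84 m.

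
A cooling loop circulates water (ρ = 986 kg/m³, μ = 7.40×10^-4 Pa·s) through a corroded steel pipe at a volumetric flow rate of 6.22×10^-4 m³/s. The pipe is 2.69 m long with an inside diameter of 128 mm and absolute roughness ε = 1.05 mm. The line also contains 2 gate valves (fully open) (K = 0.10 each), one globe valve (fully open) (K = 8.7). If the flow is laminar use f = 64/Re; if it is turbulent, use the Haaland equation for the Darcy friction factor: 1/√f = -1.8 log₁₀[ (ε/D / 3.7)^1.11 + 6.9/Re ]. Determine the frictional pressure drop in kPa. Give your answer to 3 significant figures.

ΔP ≈ 0.0113 kPa

Cross-sectional area A = πD²/4 = π(0.128)²/4 = 0.01287 m²; mean velocity V = Q/A = 0.000622/0.01287 = 0.04834 m/s.
Reynolds number Re = ρVD/μ = 986 · 0.04834 · 0.128 / 0.00074 = 8244.
Re > 4000 → turbulent. Relative roughness ε/D = 0.00105/0.128 = 0.0082. Haaland: 1/√f = -1.8 log₁₀[(0.0082/3.7)^1.11 + 6.9/8244] = -1.8 log₁₀[0.00113 + 0.000837] = 4.87, so f = 0.04216.
Total minor-loss coefficient ΣK = 2·0.1 + 1·8.7 = 8.9.
ΔP = [f·L/D + ΣK]·(ρV²/2) = [0.04216·2.69/0.128 + 8.9]·(986·0.04834²/2) = [0.886 + 8.9]·1.152 = 11.27 Pa.
ΔP = 11.27 Pa = 0.0113 kPa.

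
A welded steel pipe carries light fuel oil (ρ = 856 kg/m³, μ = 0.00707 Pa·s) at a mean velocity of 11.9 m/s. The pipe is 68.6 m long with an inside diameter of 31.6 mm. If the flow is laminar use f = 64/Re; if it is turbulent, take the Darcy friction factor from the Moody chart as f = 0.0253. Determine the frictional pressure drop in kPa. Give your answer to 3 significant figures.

Reynolds number Re = ρVD/μ = 856 · 11.9 · 0.0316 / 0.00707 = 4.553e+04.
Re > 4000 → turbulent; use the Moody-chart value f = 0.0253.
Darcy-Weisbach: ΔP = f(L/D)(ρV²/2) = 0.0253·(68.6/0.0316)·(856·11.9²/2) = 0.0253·2171·6.061e+04 = 3.329e+06 Pa.
ΔP = 3.329e+06 Pa = 3330 kPa.

ΔP ≈ 3330 kPa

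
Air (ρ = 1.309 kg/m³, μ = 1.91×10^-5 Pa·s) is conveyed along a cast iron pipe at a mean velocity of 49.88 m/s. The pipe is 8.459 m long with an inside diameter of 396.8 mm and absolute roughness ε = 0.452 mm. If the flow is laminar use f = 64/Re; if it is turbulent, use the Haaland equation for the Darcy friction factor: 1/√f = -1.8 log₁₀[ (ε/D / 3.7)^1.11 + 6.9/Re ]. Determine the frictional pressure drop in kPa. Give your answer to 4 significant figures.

ΔP ≈ 0.7114 kPa

Reynolds number Re = ρVD/μ = 1.309 · 49.88 · 0.3968 / 1.91e-05 = 1.356e+06.
Re > 4000 → turbulent. Relative roughness ε/D = 0.000452/0.3968 = 0.00114. Haaland: 1/√f = -1.8 log₁₀[(0.00114/3.7)^1.11 + 6.9/1.356e+06] = -1.8 log₁₀[0.000126 + 5.09e-06] = 6.985, so f = 0.02049.
Darcy-Weisbach: ΔP = f(L/D)(ρV²/2) = 0.02049·(8.459/0.3968)·(1.309·49.88²/2) = 0.02049·21.32·1628 = 711.4 Pa.
ΔP = 711.4 Pa = 0.7114 kPa.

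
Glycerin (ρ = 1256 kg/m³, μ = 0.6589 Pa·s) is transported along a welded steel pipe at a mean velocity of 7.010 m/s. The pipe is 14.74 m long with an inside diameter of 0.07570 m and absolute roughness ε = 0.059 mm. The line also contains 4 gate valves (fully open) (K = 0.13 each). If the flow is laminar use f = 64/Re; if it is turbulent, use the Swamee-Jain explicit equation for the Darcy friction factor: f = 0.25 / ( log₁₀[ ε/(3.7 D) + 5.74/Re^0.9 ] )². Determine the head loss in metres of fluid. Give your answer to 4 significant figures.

Reynolds number Re = ρVD/μ = 1256 · 7.01 · 0.0757 / 0.659 = 1012.
Re < 2300 → laminar flow, so f = 64/Re = 64/1012 = 0.06327 (the turbulent correlation is not needed).
Total minor-loss coefficient ΣK = 4·0.13 = 0.52.
ΔP = [f·L/D + ΣK]·(ρV²/2) = [0.06327·14.74/0.0757 + 0.52]·(1256·7.01²/2) = [12.32 + 0.52]·3.086e+04 = 3.962e+05 Pa.
Head loss h_f = ΔP/(ρg) = 3.962e+05/(1256·9.81) = 32.16 m.

h_f ≈ 32.16 m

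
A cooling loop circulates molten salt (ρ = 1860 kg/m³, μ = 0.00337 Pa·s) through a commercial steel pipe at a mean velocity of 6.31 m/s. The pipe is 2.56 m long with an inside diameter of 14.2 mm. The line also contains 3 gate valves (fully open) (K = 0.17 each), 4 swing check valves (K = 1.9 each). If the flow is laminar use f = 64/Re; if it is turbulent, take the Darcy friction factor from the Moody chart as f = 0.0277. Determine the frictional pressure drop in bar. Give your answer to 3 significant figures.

ΔP ≈ 4.85 bar

Reynolds number Re = ρVD/μ = 1860 · 6.31 · 0.0142 / 0.00337 = 4.945e+04.
Re > 4000 → turbulent; use the Moody-chart value f = 0.0277.
Total minor-loss coefficient ΣK = 3·0.17 + 4·1.9 = 8.11.
ΔP = [f·L/D + ΣK]·(ρV²/2) = [0.0277·2.56/0.0142 + 8.11]·(1860·6.31²/2) = [4.994 + 8.11]·3.703e+04 = 4.852e+05 Pa.
ΔP = 4.852e+05 Pa = 4.85 bar.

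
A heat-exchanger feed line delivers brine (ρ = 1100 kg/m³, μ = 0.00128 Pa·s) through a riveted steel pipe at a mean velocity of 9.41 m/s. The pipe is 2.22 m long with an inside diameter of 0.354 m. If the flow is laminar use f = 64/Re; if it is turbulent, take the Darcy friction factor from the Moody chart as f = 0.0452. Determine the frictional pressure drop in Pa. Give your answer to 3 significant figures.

Reynolds number Re = ρVD/μ = 1100 · 9.41 · 0.354 / 0.00128 = 2.863e+06.
Re > 4000 → turbulent; use the Moody-chart value f = 0.0452.
Darcy-Weisbach: ΔP = f(L/D)(ρV²/2) = 0.0452·(2.22/0.354)·(1100·9.41²/2) = 0.0452·6.271·4.87e+04 = 1.38e+04 Pa.

ΔP ≈ 13800 Pa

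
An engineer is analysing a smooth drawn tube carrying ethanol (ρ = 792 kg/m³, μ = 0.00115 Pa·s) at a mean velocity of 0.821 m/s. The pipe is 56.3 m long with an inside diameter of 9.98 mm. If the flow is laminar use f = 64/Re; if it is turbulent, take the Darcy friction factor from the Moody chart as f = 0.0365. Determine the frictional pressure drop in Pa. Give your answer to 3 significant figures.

ΔP ≈ 55000 Pa

Reynolds number Re = ρVD/μ = 792 · 0.821 · 0.00998 / 0.00115 = 5643.
Re > 4000 → turbulent; use the Moody-chart value f = 0.0365.
Darcy-Weisbach: ΔP = f(L/D)(ρV²/2) = 0.0365·(56.3/0.00998)·(792·0.821²/2) = 0.0365·5641·266.9 = 5.496e+04 Pa.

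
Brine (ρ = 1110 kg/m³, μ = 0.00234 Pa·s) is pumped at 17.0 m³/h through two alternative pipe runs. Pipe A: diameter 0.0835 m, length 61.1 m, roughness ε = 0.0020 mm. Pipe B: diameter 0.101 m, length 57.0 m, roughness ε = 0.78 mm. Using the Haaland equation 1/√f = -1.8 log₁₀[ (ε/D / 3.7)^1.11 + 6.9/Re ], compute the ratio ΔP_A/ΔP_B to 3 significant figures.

ΔP_A/ΔP_B ≈ 1.70

Pipe A: V = Q/A = 0.004722/0.005476 = 0.8624 m/s; Re = 3.416e+04; ε/D = 2.4e-05; Haaland → f = 0.02266; ΔP_A = f(L/D)(ρV²/2) = 6842 Pa.
Pipe B: V = Q/A = 0.004722/0.008012 = 0.5894 m/s; Re = 2.824e+04; ε/D = 0.00772; Haaland → f = 0.03708; ΔP_B = f(L/D)(ρV²/2) = 4035 Pa.
ΔP_A/ΔP_B = 6842/4035 = 1.70.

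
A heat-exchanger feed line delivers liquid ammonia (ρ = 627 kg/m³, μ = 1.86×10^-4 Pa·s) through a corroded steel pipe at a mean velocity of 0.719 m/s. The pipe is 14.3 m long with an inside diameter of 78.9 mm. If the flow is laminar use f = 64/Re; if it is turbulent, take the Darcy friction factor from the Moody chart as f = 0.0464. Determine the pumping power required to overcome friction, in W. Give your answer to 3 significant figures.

Reynolds number Re = ρVD/μ = 627 · 0.719 · 0.0789 / 0.000186 = 1.912e+05.
Re > 4000 → turbulent; use the Moody-chart value f = 0.0464.
Darcy-Weisbach: ΔP = f(L/D)(ρV²/2) = 0.0464·(14.3/0.0789)·(627·0.719²/2) = 0.0464·181.2·162.1 = 1363 Pa.
Q = V·A = 0.719·0.004889 = 0.003515 m³/s.
Pumping power P = QΔP = 0.003515·1363 = 4.791 W = 4.79 W.

P ≈ 4.79 W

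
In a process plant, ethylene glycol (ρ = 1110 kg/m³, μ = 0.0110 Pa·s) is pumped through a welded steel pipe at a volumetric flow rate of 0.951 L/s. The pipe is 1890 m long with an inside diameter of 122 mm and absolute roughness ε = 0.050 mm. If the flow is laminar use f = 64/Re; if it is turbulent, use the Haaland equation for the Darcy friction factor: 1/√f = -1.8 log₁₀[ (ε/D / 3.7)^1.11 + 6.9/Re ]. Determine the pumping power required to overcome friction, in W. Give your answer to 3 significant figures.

Q = 0.951 L/s = 0.951/1000 = 0.000951 m³/s.
Cross-sectional area A = πD²/4 = π(0.122)²/4 = 0.01169 m²; mean velocity V = Q/A = 0.000951/0.01169 = 0.08135 m/s.
Reynolds number Re = ρVD/μ = 1110 · 0.08135 · 0.122 / 0.011 = 1002.
Re < 2300 → laminar flow, so f = 64/Re = 64/1002 = 0.0639 (the turbulent correlation is not needed).
Darcy-Weisbach: ΔP = f(L/D)(ρV²/2) = 0.0639·(1890/0.122)·(1110·0.08135²/2) = 0.0639·1.549e+04·3.673 = 3636 Pa.
Pumping power P = QΔP = 0.000951·3636 = 3.458 W = 3.46 W.

P ≈ 3.46 W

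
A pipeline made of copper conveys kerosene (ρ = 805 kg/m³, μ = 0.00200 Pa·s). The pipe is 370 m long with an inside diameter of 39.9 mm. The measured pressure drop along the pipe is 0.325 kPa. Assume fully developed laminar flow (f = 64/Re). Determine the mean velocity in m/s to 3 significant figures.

For laminar flow, f = 64/Re with Re = ρVD/μ, so Darcy-Weisbach reduces to ΔP = 32μLV/D². Solving for V: V = ΔP·D²/(32μL) = 325·(0.0399)²/(32·0.002·370) = 0.02185 m/s.
Check: Re = ρVD/μ = 805·0.02185·0.0399/0.002 = 350.9 < 2300, so the laminar assumption holds.

V ≈ 0.0218 m/s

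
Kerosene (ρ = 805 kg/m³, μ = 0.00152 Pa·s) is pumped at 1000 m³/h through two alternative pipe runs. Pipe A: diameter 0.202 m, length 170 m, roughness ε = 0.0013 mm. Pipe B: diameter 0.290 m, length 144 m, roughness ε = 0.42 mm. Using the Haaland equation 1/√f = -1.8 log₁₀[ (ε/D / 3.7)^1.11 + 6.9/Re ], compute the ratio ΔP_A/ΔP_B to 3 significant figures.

ΔP_A/ΔP_B ≈ 3.89

Pipe A: V = Q/A = 0.2778/0.03205 = 8.668 m/s; Re = 9.273e+05; ε/D = 6.44e-06; Haaland → f = 0.01184; ΔP_A = f(L/D)(ρV²/2) = 3.014e+05 Pa.
Pipe B: V = Q/A = 0.2778/0.06605 = 4.205 m/s; Re = 6.459e+05; ε/D = 0.00145; Haaland → f = 0.02189; ΔP_B = f(L/D)(ρV²/2) = 7.738e+04 Pa.
ΔP_A/ΔP_B = 3.014e+05/7.738e+04 = 3.89.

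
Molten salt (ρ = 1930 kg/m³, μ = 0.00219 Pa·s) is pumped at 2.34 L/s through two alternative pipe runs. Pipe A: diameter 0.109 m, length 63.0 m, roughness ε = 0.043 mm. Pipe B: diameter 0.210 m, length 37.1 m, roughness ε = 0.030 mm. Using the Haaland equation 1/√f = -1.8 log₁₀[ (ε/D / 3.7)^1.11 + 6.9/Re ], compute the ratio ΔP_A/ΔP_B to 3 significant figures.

Pipe A: V = Q/A = 0.00234/0.009331 = 0.2508 m/s; Re = 2.409e+04; ε/D = 0.000394; Haaland → f = 0.02538; ΔP_A = f(L/D)(ρV²/2) = 890 Pa.
Pipe B: V = Q/A = 0.00234/0.03464 = 0.06756 m/s; Re = 1.25e+04; ε/D = 0.000143; Haaland → f = 0.02925; ΔP_B = f(L/D)(ρV²/2) = 22.76 Pa.
ΔP_A/ΔP_B = 890/22.76 = 39.1.

ΔP_A/ΔP_B ≈ 39.1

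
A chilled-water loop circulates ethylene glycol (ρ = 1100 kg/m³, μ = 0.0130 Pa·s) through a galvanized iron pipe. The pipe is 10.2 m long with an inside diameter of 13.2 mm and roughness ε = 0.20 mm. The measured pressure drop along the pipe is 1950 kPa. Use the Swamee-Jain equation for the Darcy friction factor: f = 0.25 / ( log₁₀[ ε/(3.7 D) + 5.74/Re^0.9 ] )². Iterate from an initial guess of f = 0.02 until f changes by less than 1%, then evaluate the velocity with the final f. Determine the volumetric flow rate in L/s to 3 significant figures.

Q ≈ 1.33 L/s

Rearranging Darcy-Weisbach: V = √(2·ΔP·D/(f·L·ρ)). With ε/D = 0.0002/0.0132 = 0.0152, iterate starting from f = 0.02:
  f = 0.02 → V = √(2·1.95e+06·0.0132/(0.02·10.2·1100)) = 15.15 m/s; Re = ρVD/μ = 1.692e+04; f → 0.04719
  f = 0.04719 → V = 9.86 m/s; Re = 1.101e+04; f → 0.04868
  f = 0.04868 → V = 9.709 m/s; Re = 1.084e+04; f → 0.04874
Converged (Δf/f < 1%). With the final f = 0.04874: V = √(2·1.95e+06·0.0132/(0.04874·10.2·1100)) = 9.702 m/s.
Q = V·A = 9.702·(π/4·0.0132²) = 0.001328 m³/s = 1.33 L/s.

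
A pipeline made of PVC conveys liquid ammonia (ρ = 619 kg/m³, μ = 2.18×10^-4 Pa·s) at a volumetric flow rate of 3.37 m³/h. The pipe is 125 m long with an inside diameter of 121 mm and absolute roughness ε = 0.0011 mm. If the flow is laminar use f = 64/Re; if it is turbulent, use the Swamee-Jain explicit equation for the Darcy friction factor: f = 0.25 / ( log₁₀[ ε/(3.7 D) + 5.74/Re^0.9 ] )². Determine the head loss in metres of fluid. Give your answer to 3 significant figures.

Q = 3.37 m³/h = 3.37/3600 = 0.0009361 m³/s.
Cross-sectional area A = πD²/4 = π(0.121)²/4 = 0.0115 m²; mean velocity V = Q/A = 0.0009361/0.0115 = 0.08141 m/s.
Reynolds number Re = ρVD/μ = 619 · 0.08141 · 0.121 / 0.000218 = 2.797e+04.
Re > 4000 → turbulent. Relative roughness ε/D = 1.1e-06/0.121 = 9.09e-06. Swamee-Jain: f = 0.25/(log₁₀[9.09e-06/3.7 + 5.74/2.797e+04^0.9])² = 0.25/(log₁₀[2.46e-06 + 0.000571])² = 0.25/(-3.241)² = 0.0238.
Darcy-Weisbach: ΔP = f(L/D)(ρV²/2) = 0.0238·(125/0.121)·(619·0.08141²/2) = 0.0238·1033·2.051 = 50.42 Pa.
Head loss h_f = ΔP/(ρg) = 50.42/(619·9.81) = 0.00830 m.

h_f ≈ 0.00830 m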